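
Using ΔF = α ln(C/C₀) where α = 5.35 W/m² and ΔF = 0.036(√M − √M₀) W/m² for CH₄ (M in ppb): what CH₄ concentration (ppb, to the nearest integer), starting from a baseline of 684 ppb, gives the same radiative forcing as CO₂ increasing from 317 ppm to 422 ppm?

CO₂ forcing: 5.35 × ln(422/317) = 5.35 × 0.286104 = 1.53066 W/m².
Set 0.036(√M − √684) = 1.53066: √M = 1.53066/0.036 + √684 = 42.5183 + 26.1534 = 68.6717.
M = (68.6717)² = 4715.80 ppb.

M ≈ 4716 ppb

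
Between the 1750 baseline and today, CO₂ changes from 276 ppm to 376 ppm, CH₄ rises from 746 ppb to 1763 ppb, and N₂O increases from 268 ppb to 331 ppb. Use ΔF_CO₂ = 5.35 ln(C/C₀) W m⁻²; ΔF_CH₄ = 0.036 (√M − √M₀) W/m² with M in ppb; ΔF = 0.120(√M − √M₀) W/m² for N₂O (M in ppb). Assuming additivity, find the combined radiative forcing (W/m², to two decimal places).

ΔF = 2.40 W/m²

CO₂: 5.35 × ln(376/276) = 5.35 × ln(1.36232) = 5.35 × 0.30919 = 1.6542 W/m².
CH₄: 0.036 × (√1763 − √746) = 0.036 × (41.9881 − 27.3130) = 0.036 × 14.6751 = 0.5283 W/m².
N₂O: 0.120 × (√331 − √268) = 0.120 × (18.1934 − 16.3707) = 0.120 × 1.8227 = 0.2187 W/m².
Total ΔF = 1.6542 + 0.5283 + 0.2187 = 2.4012 W/m².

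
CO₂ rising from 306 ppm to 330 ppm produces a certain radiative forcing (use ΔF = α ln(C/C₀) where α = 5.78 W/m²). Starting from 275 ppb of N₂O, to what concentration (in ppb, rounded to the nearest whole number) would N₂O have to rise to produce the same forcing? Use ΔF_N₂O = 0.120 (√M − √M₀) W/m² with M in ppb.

M ≈ 409 ppb

CO₂ forcing: 5.78 × ln(330/306) = 5.78 × 0.075508 = 0.43644 W/m².
Set 0.120(√M − √275) = 0.43644: √M = 0.43644/0.120 + √275 = 3.6370 + 16.5831 = 20.2201.
M = (20.2201)² = 408.85 ppb.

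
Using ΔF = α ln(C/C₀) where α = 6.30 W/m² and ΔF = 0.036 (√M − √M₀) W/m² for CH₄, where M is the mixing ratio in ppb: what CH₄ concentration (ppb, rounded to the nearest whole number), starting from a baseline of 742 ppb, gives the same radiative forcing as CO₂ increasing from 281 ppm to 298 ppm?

M ≈ 1408 ppb

CO₂ forcing: 6.30 × ln(298/281) = 6.30 × 0.058739 = 0.37006 W/m².
Set 0.036(√M − √742) = 0.37006: √M = 0.37006/0.036 + √742 = 10.2794 + 27.2397 = 37.5191.
M = (37.5191)² = 1407.68 ppb.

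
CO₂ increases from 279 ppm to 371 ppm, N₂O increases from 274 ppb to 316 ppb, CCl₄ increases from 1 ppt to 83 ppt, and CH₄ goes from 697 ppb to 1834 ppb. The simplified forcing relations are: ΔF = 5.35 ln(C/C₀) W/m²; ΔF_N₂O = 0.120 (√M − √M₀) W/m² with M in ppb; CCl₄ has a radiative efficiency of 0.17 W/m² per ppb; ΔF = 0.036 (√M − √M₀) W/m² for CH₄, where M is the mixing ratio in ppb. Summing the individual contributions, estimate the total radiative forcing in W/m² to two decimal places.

ΔF = 2.28 W/m²

CO₂: 5.35 × ln(371/279) = 5.35 × ln(1.32975) = 5.35 × 0.28499 = 1.5247 W/m².
N₂O: 0.120 × (√316 − √274) = 0.120 × (17.7764 − 16.5529) = 0.120 × 1.2235 = 0.1468 W/m².
CCl₄: Δ = 83 − 1 = 82 ppt = 0.082 ppb; ΔF = 0.17 × 0.082 = 0.0139 W/m².
CH₄: 0.036 × (√1834 − √697) = 0.036 × (42.8252 − 26.4008) = 0.036 × 16.4244 = 0.5913 W/m².
Total ΔF = 1.5247 + 0.1468 + 0.0139 + 0.5913 = 2.2767 W/m².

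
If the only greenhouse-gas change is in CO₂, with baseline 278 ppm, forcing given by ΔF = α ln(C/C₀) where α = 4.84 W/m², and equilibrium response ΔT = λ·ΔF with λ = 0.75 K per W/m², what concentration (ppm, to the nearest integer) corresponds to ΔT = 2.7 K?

Required forcing: ΔF = ΔT/λ = 2.7/0.75 = 3.6000 W/m².
Then ln(C/278) = ΔF/4.84 = 3.6000/4.84 = 0.74380.
So C = 278 × e^0.74380 = 278 × 2.10392 = 584.89 ppm.

C ≈ 585 ppm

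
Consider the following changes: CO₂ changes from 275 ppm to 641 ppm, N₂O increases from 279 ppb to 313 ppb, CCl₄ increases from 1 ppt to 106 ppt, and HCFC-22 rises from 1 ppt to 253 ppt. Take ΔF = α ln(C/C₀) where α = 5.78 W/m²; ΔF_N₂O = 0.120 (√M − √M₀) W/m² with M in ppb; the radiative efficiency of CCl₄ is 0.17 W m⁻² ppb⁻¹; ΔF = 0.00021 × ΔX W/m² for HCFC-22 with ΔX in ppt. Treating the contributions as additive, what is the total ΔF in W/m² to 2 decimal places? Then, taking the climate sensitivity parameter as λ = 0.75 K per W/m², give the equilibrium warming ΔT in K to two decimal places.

CO₂: 5.78 × ln(641/275) = 5.78 × ln(2.33091) = 5.78 × 0.84626 = 4.8914 W/m².
N₂O: 0.120 × (√313 − √279) = 0.120 × (17.6918 − 16.7033) = 0.120 × 0.9885 = 0.1186 W/m².
CCl₄: Δ = 106 − 1 = 105 ppt = 0.105 ppb; ΔF = 0.17 × 0.105 = 0.0179 W/m².
HCFC-22: ΔF = 0.00021 × (253 − 1) = 0.00021 × 252 = 0.0529 W/m².
Total ΔF = 4.8914 + 0.1186 + 0.0179 + 0.0529 = 5.0808 W/m².
ΔT = λ ΔF = 0.75 × 5.08 = 3.8100 K.

ΔF = 5.08 W/m²; ΔT = 3.81 K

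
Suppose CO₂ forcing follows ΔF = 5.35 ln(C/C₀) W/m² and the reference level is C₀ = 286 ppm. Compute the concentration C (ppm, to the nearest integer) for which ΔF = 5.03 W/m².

Set 5.35 ln(C/286) = 5.03, so ln(C/286) = 5.03/5.35 = 0.94019.
Then C/286 = e^0.94019 = 2.56047, giving C = 286 × 2.56047 = 732.29 ppm.

C ≈ 732 ppm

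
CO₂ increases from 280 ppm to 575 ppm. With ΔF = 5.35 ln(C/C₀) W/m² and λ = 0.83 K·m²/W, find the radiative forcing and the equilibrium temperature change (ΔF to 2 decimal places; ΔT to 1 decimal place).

CO₂: 5.35 × ln(575/280) = 5.35 × ln(2.05357) = 5.35 × 0.71958 = 3.8498 W/m².
ΔT = λ ΔF = 0.83 × 3.85 = 3.1955 K.

ΔF = 3.85 W/m²; ΔT = 3.2 K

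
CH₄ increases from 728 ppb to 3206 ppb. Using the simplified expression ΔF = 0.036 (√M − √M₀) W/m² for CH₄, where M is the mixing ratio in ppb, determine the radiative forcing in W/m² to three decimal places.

CH₄: 0.036 × (√3206 − √728) = 0.036 × (56.6216 − 26.9815) = 0.036 × 29.6401 = 1.0670 W/m².

ΔF = 1.067 W/m²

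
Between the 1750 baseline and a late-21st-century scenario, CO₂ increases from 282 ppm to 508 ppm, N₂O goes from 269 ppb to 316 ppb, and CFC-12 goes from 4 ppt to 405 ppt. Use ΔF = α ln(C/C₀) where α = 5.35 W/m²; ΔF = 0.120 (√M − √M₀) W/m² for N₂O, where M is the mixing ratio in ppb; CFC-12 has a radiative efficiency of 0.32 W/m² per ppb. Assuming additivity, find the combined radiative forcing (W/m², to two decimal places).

ΔF = 3.44 W/m²

CO₂: 5.35 × ln(508/282) = 5.35 × ln(1.80142) = 5.35 × 0.58858 = 3.1489 W/m².
N₂O: 0.120 × (√316 − √269) = 0.120 × (17.7764 − 16.4012) = 0.120 × 1.3752 = 0.1650 W/m².
CFC-12: Δ = 405 − 4 = 401 ppt = 0.401 ppb; ΔF = 0.32 × 0.401 = 0.1283 W/m².
Total ΔF = 3.1489 + 0.1650 + 0.1283 = 3.4422 W/m².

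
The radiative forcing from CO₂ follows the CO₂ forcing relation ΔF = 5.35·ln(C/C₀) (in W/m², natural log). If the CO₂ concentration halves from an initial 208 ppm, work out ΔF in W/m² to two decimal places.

Because the forcing depends only on the ratio C/C₀, the initial concentration does not enter.
ΔF = 5.35 × ln(0.5) = 5.35 × -0.69315 = -3.7084 W/m².

ΔF = -3.71 W/m²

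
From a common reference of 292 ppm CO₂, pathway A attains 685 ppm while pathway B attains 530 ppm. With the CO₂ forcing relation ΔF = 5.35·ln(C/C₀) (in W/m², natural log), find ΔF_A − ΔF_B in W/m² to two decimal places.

ΔF_A = 5.35 ln(685/292) = 5.35 × 0.85267 = 4.5618 W/m².
ΔF_B = 5.35 ln(530/292) = 5.35 × 0.59612 = 3.1892 W/m².
Difference: 4.5618 − 3.1892 = 1.3726 W/m².

ΔF_A − ΔF_B = 1.37 W/m²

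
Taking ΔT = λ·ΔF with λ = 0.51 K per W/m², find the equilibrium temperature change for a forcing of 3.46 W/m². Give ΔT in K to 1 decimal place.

ΔT = λ ΔF = 0.51 × 3.46 = 1.7646 K.

ΔT = 1.8 K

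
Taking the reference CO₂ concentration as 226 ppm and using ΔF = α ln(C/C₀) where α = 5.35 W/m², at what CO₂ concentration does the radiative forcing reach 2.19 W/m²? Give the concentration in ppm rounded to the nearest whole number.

C ≈ 340 ppm

Set 5.35 ln(C/226) = 2.19, so ln(C/226) = 2.19/5.35 = 0.40935.
Then C/226 = e^0.40935 = 1.50584, giving C = 226 × 1.50584 = 340.32 ppm.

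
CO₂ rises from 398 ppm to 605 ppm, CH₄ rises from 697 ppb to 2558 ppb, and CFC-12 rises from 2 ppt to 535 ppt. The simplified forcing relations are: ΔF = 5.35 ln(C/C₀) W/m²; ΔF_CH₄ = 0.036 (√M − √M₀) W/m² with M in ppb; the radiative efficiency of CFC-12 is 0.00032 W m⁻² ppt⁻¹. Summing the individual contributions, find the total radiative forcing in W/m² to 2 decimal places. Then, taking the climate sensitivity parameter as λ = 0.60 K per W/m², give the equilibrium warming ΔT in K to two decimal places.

ΔF = 3.28 W/m²; ΔT = 1.97 K

CO₂: 5.35 × ln(605/398) = 5.35 × ln(1.52010) = 5.35 × 0.41878 = 2.2405 W/m².
CH₄: 0.036 × (√2558 − √697) = 0.036 × (50.5767 − 26.4008) = 0.036 × 24.1759 = 0.8703 W/m².
CFC-12: ΔF = 0.00032 × (535 − 2) = 0.00032 × 533 = 0.1706 W/m².
Total ΔF = 2.2405 + 0.8703 + 0.1706 = 3.2814 W/m².
ΔT = λ ΔF = 0.60 × 3.28 = 1.9680 K.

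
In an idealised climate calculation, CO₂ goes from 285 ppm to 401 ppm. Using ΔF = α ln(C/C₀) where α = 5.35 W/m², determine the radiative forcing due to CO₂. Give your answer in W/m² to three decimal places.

ΔF = 1.827 W/m²

CO₂: 5.35 × ln(401/285) = 5.35 × ln(1.40702) = 5.35 × 0.34147 = 1.8269 W/m².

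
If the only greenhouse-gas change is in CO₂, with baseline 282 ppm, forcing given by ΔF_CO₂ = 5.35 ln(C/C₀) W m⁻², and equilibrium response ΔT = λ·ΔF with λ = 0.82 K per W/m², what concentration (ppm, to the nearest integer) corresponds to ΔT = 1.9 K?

Required forcing: ΔF = ΔT/λ = 1.9/0.82 = 2.3171 W/m².
Then ln(C/282) = ΔF/5.35 = 2.3171/5.35 = 0.43310.
So C = 282 × e^0.43310 = 282 × 1.54203 = 434.85 ppm.

C ≈ 435 ppm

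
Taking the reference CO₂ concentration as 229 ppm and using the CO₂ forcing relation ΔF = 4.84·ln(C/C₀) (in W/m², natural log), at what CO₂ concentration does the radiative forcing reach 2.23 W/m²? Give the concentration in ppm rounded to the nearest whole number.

C ≈ 363 ppm

Set 4.84 ln(C/229) = 2.23, so ln(C/229) = 2.23/4.84 = 0.46074.
Then C/229 = e^0.46074 = 1.58525, giving C = 229 × 1.58525 = 363.02 ppm.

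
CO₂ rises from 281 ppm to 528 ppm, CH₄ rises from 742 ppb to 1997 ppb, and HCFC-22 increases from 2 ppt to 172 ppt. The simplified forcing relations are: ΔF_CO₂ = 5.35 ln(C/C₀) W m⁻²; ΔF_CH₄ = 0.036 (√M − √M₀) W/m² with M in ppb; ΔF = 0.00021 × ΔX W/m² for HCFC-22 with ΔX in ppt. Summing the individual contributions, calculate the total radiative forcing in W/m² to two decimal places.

CO₂: 5.35 × ln(528/281) = 5.35 × ln(1.87900) = 5.35 × 0.63074 = 3.3745 W/m².
CH₄: 0.036 × (√1997 − √742) = 0.036 × (44.6878 − 27.2397) = 0.036 × 17.4481 = 0.6281 W/m².
HCFC-22: ΔF = 0.00021 × (172 − 2) = 0.00021 × 170 = 0.0357 W/m².
Total ΔF = 3.3745 + 0.6281 + 0.0357 = 4.0383 W/m².

ΔF = 4.04 W/m²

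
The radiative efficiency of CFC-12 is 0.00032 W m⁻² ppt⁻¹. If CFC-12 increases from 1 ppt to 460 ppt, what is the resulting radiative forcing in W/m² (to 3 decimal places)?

CFC-12: ΔF = 0.00032 × (460 − 1) = 0.00032 × 459 = 0.1469 W/m².

ΔF = 0.147 W/m²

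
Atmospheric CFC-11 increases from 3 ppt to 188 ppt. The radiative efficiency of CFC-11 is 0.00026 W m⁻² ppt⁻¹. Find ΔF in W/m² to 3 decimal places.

ΔF = 0.048 W/m²

CFC-11: ΔF = 0.00026 × (188 − 3) = 0.00026 × 185 = 0.0481 W/m².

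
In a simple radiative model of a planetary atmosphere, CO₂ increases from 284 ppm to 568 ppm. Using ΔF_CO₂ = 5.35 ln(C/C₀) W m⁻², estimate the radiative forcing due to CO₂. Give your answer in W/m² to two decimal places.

CO₂ absorption bands are partially saturated, so forcing scales with the logarithm of the concentration ratio.
CO₂: 5.35 × ln(568/284) = 5.35 × ln(2.00000) = 5.35 × 0.69315 = 3.7084 W/m².

ΔF = 3.71 W/m²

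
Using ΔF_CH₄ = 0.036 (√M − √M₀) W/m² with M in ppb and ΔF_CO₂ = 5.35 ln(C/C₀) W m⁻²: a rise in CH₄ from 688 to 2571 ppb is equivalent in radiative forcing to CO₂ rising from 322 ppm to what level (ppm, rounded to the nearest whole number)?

CH₄ forcing: 0.036 × (√2571 − √688) = 0.036 × (50.7050 − 26.2298) = 0.036 × 24.4752 = 0.88111 W/m².
Set 5.35 ln(C/322) = 0.88111: ln(C/322) = 0.88111/5.35 = 0.16469, so C = 322 × e^0.16469 = 322 × 1.17903 = 379.65 ppm.

C ≈ 380 ppm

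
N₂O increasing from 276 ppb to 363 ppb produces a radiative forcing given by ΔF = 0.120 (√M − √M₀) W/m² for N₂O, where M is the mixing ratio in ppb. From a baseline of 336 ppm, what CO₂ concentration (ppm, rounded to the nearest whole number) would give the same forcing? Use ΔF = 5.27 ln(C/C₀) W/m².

N₂O forcing: 0.120 × (√363 − √276) = 0.120 × (19.0526 − 16.6132) = 0.120 × 2.4394 = 0.29273 W/m².
Set 5.27 ln(C/336) = 0.29273: ln(C/336) = 0.29273/5.27 = 0.05555, so C = 336 × e^0.05555 = 336 × 1.05712 = 355.19 ppm.

C ≈ 355 ppm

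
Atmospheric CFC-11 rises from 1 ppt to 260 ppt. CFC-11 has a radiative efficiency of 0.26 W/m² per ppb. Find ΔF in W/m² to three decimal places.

CFC-11: Δ = 260 − 1 = 259 ppt = 0.259 ppb; ΔF = 0.26 × 0.259 = 0.0673 W/m².

ΔF = 0.067 W/m²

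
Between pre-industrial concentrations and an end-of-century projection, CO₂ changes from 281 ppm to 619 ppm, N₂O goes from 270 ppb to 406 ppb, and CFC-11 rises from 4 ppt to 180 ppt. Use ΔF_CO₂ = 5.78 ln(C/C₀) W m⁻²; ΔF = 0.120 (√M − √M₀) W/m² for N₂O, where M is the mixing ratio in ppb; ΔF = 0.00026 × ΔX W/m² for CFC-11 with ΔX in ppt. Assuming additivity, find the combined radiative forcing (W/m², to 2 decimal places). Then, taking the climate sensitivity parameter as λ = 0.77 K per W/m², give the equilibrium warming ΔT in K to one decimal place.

CO₂: 5.78 × ln(619/281) = 5.78 × ln(2.20285) = 5.78 × 0.78975 = 4.5648 W/m².
N₂O: 0.120 × (√406 − √270) = 0.120 × (20.1494 − 16.4317) = 0.120 × 3.7177 = 0.4461 W/m².
CFC-11: ΔF = 0.00026 × (180 − 4) = 0.00026 × 176 = 0.0458 W/m².
Total ΔF = 4.5648 + 0.4461 + 0.0458 = 5.0567 W/m².
ΔT = λ ΔF = 0.77 × 5.06 = 3.8962 K.

ΔF = 5.06 W/m²; ΔT = 3.9 K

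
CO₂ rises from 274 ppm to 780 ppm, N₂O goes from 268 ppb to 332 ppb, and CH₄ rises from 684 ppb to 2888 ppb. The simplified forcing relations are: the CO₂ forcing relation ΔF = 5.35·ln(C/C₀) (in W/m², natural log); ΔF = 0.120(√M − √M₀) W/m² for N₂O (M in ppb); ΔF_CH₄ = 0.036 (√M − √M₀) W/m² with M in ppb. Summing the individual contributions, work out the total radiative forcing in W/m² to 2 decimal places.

CO₂: 5.35 × ln(780/274) = 5.35 × ln(2.84672) = 5.35 × 1.04617 = 5.5970 W/m².
N₂O: 0.120 × (√332 − √268) = 0.120 × (18.2209 − 16.3707) = 0.120 × 1.8502 = 0.2220 W/m².
CH₄: 0.036 × (√2888 − √684) = 0.036 × (53.7401 − 26.1534) = 0.036 × 27.5867 = 0.9931 W/m².
Total ΔF = 5.5970 + 0.2220 + 0.9931 = 6.8121 W/m².

ΔF = 6.81 W/m²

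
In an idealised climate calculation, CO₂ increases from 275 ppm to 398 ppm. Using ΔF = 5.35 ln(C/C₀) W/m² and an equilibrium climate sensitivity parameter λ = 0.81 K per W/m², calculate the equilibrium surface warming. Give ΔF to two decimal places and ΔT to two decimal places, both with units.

CO₂: 5.35 × ln(398/275) = 5.35 × ln(1.44727) = 5.35 × 0.36968 = 1.9778 W/m².
ΔT = λ ΔF = 0.81 × 1.98 = 1.6038 K.

ΔF = 1.98 W/m²; ΔT = 1.60 K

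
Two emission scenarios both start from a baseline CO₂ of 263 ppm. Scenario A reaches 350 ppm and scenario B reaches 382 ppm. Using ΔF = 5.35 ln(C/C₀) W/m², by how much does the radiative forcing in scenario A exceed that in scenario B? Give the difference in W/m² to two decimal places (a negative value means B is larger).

ΔF_A = 5.35 ln(350/263) = 5.35 × 0.28578 = 1.5289 W/m².
ΔF_B = 5.35 ln(382/263) = 5.35 × 0.37327 = 1.9970 W/m².
Difference: 1.5289 − 1.9970 = -0.4681 W/m².

ΔF_A − ΔF_B = -0.47 W/m²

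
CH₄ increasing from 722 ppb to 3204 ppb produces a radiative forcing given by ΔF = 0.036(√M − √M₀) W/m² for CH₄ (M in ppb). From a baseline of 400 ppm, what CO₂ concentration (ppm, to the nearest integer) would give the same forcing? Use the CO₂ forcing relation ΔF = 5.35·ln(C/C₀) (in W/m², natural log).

C ≈ 489 ppm

CH₄ forcing: 0.036 × (√3204 − √722) = 0.036 × (56.6039 − 26.8701) = 0.036 × 29.7338 = 1.07042 W/m².
Set 5.35 ln(C/400) = 1.07042: ln(C/400) = 1.07042/5.35 = 0.20008, so C = 400 × e^0.20008 = 400 × 1.22150 = 488.60 ppm.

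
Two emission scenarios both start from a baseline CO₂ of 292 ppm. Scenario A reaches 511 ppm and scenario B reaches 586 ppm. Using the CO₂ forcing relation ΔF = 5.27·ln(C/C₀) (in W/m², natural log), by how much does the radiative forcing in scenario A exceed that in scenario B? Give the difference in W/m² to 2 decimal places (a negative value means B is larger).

ΔF_A = 5.27 ln(511/292) = 5.27 × 0.55962 = 2.9492 W/m².
ΔF_B = 5.27 ln(586/292) = 5.27 × 0.69657 = 3.6709 W/m².
Difference: 2.9492 − 3.6709 = -0.7217 W/m².

ΔF_A − ΔF_B = -0.72 W/m²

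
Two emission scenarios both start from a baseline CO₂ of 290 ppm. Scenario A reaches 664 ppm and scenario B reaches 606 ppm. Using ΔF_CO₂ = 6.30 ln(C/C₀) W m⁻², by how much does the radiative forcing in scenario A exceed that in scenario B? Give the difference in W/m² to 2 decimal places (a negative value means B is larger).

ΔF_A = 6.30 ln(664/290) = 6.30 × 0.82840 = 5.2189 W/m².
ΔF_B = 6.30 ln(606/290) = 6.30 × 0.73700 = 4.6431 W/m².
Difference: 5.2189 − 4.6431 = 0.5758 W/m².

ΔF_A − ΔF_B = 0.58 W/m²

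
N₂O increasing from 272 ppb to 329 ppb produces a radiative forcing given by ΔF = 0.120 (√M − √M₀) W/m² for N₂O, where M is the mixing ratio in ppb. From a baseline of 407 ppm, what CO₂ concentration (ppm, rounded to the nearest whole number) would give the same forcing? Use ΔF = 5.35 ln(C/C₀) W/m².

N₂O forcing: 0.120 × (√329 − √272) = 0.120 × (18.1384 − 16.4924) = 0.120 × 1.6460 = 0.19752 W/m².
Set 5.35 ln(C/407) = 0.19752: ln(C/407) = 0.19752/5.35 = 0.03692, so C = 407 × e^0.03692 = 407 × 1.03761 = 422.31 ppm.

C ≈ 422 ppm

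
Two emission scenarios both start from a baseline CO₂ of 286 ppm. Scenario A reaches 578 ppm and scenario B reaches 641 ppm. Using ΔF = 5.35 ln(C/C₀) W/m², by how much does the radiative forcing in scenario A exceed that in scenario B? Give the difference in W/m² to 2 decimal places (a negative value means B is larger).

ΔF_A = 5.35 ln(578/286) = 5.35 × 0.70358 = 3.7642 W/m².
ΔF_B = 5.35 ln(641/286) = 5.35 × 0.80704 = 4.3177 W/m².
Difference: 3.7642 − 4.3177 = -0.5535 W/m².

ΔF_A − ΔF_B = -0.55 W/m²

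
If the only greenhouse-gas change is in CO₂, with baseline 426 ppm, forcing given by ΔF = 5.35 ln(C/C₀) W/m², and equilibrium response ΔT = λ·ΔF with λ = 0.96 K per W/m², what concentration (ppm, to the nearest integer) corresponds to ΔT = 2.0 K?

Required forcing: ΔF = ΔT/λ = 2.0/0.96 = 2.0833 W/m².
Then ln(C/426) = ΔF/5.35 = 2.0833/5.35 = 0.38940.
So C = 426 × e^0.38940 = 426 × 1.47609 = 628.81 ppm.

C ≈ 629 ppm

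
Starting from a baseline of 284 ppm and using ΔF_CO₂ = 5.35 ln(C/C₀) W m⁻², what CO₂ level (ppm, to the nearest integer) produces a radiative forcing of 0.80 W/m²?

C ≈ 330 ppm

Set 5.35 ln(C/284) = 0.80, so ln(C/284) = 0.80/5.35 = 0.14953.
Then C/284 = e^0.14953 = 1.16129, giving C = 284 × 1.16129 = 329.81 ppm.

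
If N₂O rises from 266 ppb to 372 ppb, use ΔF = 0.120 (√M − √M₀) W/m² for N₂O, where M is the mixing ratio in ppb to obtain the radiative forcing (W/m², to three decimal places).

ΔF = 0.357 W/m²

N₂O: 0.120 × (√372 − √266) = 0.120 × (19.2873 − 16.3095) = 0.120 × 2.9778 = 0.3573 W/m².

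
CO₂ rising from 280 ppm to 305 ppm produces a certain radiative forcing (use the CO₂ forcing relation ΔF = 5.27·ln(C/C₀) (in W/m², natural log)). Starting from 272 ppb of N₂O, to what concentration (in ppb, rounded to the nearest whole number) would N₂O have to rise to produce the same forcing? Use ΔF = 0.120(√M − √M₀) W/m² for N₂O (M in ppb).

CO₂ forcing: 5.27 × ln(305/280) = 5.27 × 0.085522 = 0.45070 W/m².
Set 0.120(√M − √272) = 0.45070: √M = 0.45070/0.120 + √272 = 3.7558 + 16.4924 = 20.2482.
M = (20.2482)² = 409.99 ppb.

M ≈ 410 ppb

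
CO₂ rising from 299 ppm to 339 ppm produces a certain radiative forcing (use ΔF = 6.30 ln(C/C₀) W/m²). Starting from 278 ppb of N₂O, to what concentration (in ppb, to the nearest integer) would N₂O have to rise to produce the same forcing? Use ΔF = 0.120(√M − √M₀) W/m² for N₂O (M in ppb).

CO₂ forcing: 6.30 × ln(339/299) = 6.30 × 0.125557 = 0.79101 W/m².
Set 0.120(√M − √278) = 0.79101: √M = 0.79101/0.120 + √278 = 6.5918 + 16.6733 = 23.2651.
M = (23.2651)² = 541.26 ppb.

M ≈ 541 ppb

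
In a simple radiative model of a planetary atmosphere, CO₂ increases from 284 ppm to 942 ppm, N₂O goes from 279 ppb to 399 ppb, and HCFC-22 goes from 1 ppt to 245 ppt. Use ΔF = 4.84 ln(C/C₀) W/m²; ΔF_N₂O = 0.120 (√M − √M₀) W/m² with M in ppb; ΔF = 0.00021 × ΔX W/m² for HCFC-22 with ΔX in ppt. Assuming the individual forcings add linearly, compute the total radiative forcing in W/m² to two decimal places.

ΔF = 6.25 W/m²

CO₂: 4.84 × ln(942/284) = 4.84 × ln(3.31690) = 4.84 × 1.19903 = 5.8033 W/m².
N₂O: 0.120 × (√399 − √279) = 0.120 × (19.9750 − 16.7033) = 0.120 × 3.2717 = 0.3926 W/m².
HCFC-22: ΔF = 0.00021 × (245 − 1) = 0.00021 × 244 = 0.0512 W/m².
Total ΔF = 5.8033 + 0.3926 + 0.0512 = 6.2471 W/m².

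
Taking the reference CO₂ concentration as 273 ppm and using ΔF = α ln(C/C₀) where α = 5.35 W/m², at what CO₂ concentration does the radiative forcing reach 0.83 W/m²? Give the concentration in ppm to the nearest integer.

C ≈ 319 ppm

Set 5.35 ln(C/273) = 0.83, so ln(C/273) = 0.83/5.35 = 0.15514.
Then C/273 = e^0.15514 = 1.16782, giving C = 273 × 1.16782 = 318.81 ppm.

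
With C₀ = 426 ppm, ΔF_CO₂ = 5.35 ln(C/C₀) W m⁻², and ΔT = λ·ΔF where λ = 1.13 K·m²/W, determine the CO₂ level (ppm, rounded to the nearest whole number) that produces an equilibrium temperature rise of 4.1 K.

Required forcing: ΔF = ΔT/λ = 4.1/1.13 = 3.6283 W/m².
Then ln(C/426) = ΔF/5.35 = 3.6283/5.35 = 0.67819.
So C = 426 × e^0.67819 = 426 × 1.97031 = 839.35 ppm.

C ≈ 839 ppm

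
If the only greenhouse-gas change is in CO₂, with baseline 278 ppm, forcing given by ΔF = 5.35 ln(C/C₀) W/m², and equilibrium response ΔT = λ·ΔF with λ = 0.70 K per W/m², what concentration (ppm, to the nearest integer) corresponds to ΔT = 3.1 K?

Required forcing: ΔF = ΔT/λ = 3.1/0.70 = 4.4286 W/m².
Then ln(C/278) = ΔF/5.35 = 4.4286/5.35 = 0.82778.
So C = 278 × e^0.82778 = 278 × 2.28823 = 636.13 ppm.

C ≈ 636 ppm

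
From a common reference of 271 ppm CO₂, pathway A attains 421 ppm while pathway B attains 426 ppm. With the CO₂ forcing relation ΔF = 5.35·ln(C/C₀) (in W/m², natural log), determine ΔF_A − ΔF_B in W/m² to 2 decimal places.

ΔF_A − ΔF_B = -0.06 W/m²

ΔF_A = 5.35 ln(421/271) = 5.35 × 0.44051 = 2.3567 W/m².
ΔF_B = 5.35 ln(426/271) = 5.35 × 0.45232 = 2.4199 W/m².
Difference: 2.3567 − 2.4199 = -0.0632 W/m².
(Equivalently, ΔF_A − ΔF_B = 5.35 ln(421/426) = 5.35 × -0.01181 = -0.0632 W/m².)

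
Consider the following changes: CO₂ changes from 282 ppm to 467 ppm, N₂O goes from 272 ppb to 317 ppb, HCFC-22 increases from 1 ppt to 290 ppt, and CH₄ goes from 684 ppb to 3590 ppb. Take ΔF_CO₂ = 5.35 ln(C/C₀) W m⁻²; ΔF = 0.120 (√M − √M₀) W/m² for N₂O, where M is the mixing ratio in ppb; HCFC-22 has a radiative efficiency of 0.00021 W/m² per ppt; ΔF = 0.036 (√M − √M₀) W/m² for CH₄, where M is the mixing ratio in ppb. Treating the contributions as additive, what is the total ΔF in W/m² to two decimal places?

CO₂: 5.35 × ln(467/282) = 5.35 × ln(1.65603) = 5.35 × 0.50442 = 2.6986 W/m².
N₂O: 0.120 × (√317 − √272) = 0.120 × (17.8045 − 16.4924) = 0.120 × 1.3121 = 0.1575 W/m².
HCFC-22: ΔF = 0.00021 × (290 − 1) = 0.00021 × 289 = 0.0607 W/m².
CH₄: 0.036 × (√3590 − √684) = 0.036 × (59.9166 − 26.1534) = 0.036 × 33.7632 = 1.2155 W/m².
Total ΔF = 2.6986 + 0.1575 + 0.0607 + 1.2155 = 4.1323 W/m².

ΔF = 4.13 W/m²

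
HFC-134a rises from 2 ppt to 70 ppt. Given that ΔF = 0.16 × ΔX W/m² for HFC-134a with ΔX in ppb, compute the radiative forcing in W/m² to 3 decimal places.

HFC-134a: Δ = 70 − 2 = 68 ppt = 0.068 ppb; ΔF = 0.16 × 0.068 = 0.0109 W/m².

ΔF = 0.011 W/m²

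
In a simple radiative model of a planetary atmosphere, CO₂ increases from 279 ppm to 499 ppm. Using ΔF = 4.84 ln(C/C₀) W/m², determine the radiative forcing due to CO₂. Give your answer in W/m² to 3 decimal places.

CO₂ absorption bands are partially saturated, so forcing scales with the logarithm of the concentration ratio.
CO₂: 4.84 × ln(499/279) = 4.84 × ln(1.78853) = 4.84 × 0.58139 = 2.8139 W/m².

ΔF = 2.814 W/m²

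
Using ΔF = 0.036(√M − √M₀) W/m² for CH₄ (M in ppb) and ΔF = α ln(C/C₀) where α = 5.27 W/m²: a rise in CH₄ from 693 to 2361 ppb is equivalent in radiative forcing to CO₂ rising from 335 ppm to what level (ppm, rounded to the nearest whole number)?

CH₄ forcing: 0.036 × (√2361 − √693) = 0.036 × (48.5901 − 26.3249) = 0.036 × 22.2652 = 0.80155 W/m².
Set 5.27 ln(C/335) = 0.80155: ln(C/335) = 0.80155/5.27 = 0.15210, so C = 335 × e^0.15210 = 335 × 1.16428 = 390.03 ppm.

C ≈ 390 ppm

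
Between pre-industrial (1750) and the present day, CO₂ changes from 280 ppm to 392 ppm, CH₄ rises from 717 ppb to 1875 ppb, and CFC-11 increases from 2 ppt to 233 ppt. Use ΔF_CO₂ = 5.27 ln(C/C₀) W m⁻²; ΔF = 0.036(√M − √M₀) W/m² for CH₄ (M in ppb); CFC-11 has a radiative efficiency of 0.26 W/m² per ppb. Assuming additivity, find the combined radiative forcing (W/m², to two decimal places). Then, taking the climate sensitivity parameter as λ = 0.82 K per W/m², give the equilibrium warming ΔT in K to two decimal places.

CO₂: 5.27 × ln(392/280) = 5.27 × ln(1.40000) = 5.27 × 0.33647 = 1.7732 W/m².
CH₄: 0.036 × (√1875 − √717) = 0.036 × (43.3013 − 26.7769) = 0.036 × 16.5244 = 0.5949 W/m².
CFC-11: Δ = 233 − 2 = 231 ppt = 0.231 ppb; ΔF = 0.26 × 0.231 = 0.0601 W/m².
Total ΔF = 1.7732 + 0.5949 + 0.0601 = 2.4282 W/m².
ΔT = λ ΔF = 0.82 × 2.43 = 1.9926 K.

ΔF = 2.43 W/m²; ΔT = 1.99 K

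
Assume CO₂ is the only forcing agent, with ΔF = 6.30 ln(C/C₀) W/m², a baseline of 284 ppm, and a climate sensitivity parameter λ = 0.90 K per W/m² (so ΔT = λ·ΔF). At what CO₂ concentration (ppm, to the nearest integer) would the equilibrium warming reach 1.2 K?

C ≈ 351 ppm

Required forcing: ΔF = ΔT/λ = 1.2/0.90 = 1.3333 W/m².
Then ln(C/284) = ΔF/6.30 = 1.3333/6.30 = 0.21163.
So C = 284 × e^0.21163 = 284 × 1.23569 = 350.94 ppm.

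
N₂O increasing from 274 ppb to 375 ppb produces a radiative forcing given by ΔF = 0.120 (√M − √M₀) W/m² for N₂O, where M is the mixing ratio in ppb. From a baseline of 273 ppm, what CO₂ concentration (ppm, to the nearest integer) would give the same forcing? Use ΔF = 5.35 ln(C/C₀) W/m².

C ≈ 291 ppm

N₂O forcing: 0.120 × (√375 − √274) = 0.120 × (19.3649 − 16.5529) = 0.120 × 2.8120 = 0.33744 W/m².
Set 5.35 ln(C/273) = 0.33744: ln(C/273) = 0.33744/5.35 = 0.06307, so C = 273 × e^0.06307 = 273 × 1.06510 = 290.77 ppm.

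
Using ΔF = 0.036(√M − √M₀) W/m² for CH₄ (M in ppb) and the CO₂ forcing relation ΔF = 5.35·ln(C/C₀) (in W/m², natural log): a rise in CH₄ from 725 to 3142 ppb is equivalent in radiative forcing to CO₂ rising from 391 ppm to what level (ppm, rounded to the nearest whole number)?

C ≈ 476 ppm

CH₄ forcing: 0.036 × (√3142 − √725) = 0.036 × (56.0535 − 26.9258) = 0.036 × 29.1277 = 1.04860 W/m².
Set 5.35 ln(C/391) = 1.04860: ln(C/391) = 1.04860/5.35 = 0.19600, so C = 391 × e^0.19600 = 391 × 1.21653 = 475.66 ppm.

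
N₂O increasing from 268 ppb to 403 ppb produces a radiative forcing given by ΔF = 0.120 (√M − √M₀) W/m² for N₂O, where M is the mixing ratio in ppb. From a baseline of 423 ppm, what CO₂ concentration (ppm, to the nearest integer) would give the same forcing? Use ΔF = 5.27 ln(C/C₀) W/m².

C ≈ 460 ppm

N₂O forcing: 0.120 × (√403 − √268) = 0.120 × (20.0749 − 16.3707) = 0.120 × 3.7042 = 0.44450 W/m².
Set 5.27 ln(C/423) = 0.44450: ln(C/423) = 0.44450/5.27 = 0.08435, so C = 423 × e^0.08435 = 423 × 1.08801 = 460.23 ppm.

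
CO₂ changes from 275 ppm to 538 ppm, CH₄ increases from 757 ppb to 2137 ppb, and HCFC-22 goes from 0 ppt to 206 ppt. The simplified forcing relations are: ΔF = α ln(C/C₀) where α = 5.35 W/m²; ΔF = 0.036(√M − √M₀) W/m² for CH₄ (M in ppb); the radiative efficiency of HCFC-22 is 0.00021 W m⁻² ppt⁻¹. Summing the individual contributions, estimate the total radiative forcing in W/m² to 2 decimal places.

CO₂: 5.35 × ln(538/275) = 5.35 × ln(1.95636) = 5.35 × 0.67109 = 3.5903 W/m².
CH₄: 0.036 × (√2137 − √757) = 0.036 × (46.2277 − 27.5136) = 0.036 × 18.7141 = 0.6737 W/m².
HCFC-22: ΔF = 0.00021 × (206 − 0) = 0.00021 × 206 = 0.0433 W/m².
Total ΔF = 3.5903 + 0.6737 + 0.0433 = 4.3073 W/m².

ΔF = 4.31 W/m²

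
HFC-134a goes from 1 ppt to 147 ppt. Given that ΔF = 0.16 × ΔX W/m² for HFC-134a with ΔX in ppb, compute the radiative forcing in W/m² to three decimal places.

HFC-134a: Δ = 147 − 1 = 146 ppt = 0.146 ppb; ΔF = 0.16 × 0.146 = 0.0234 W/m².

ΔF = 0.023 W/m²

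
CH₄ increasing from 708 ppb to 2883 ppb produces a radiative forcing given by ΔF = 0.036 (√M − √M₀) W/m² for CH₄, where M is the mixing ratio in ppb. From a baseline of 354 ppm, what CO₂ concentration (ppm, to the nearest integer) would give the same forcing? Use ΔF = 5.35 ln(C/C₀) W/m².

CH₄ forcing: 0.036 × (√2883 − √708) = 0.036 × (53.6936 − 26.6083) = 0.036 × 27.0853 = 0.97507 W/m².
Set 5.35 ln(C/354) = 0.97507: ln(C/354) = 0.97507/5.35 = 0.18226, so C = 354 × e^0.18226 = 354 × 1.19993 = 424.78 ppm.

C ≈ 425 ppm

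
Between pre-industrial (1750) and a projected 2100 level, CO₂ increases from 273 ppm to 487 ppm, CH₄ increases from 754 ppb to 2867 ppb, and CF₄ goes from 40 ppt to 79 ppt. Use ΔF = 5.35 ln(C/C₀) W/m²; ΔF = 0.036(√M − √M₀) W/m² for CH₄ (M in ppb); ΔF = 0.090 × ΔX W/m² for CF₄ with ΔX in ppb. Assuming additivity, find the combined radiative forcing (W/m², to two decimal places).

CO₂: 5.35 × ln(487/273) = 5.35 × ln(1.78388) = 5.35 × 0.57879 = 3.0965 W/m².
CH₄: 0.036 × (√2867 − √754) = 0.036 × (53.5444 − 27.4591) = 0.036 × 26.0853 = 0.9391 W/m².
CF₄: Δ = 79 − 40 = 39 ppt = 0.039 ppb; ΔF = 0.090 × 0.039 = 0.0035 W/m².
Total ΔF = 3.0965 + 0.9391 + 0.0035 = 4.0391 W/m².

ΔF = 4.04 W/m²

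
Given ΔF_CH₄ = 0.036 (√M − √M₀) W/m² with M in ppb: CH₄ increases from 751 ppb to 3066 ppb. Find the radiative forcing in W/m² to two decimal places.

CH₄: 0.036 × (√3066 − √751) = 0.036 × (55.3715 − 27.4044) = 0.036 × 27.9671 = 1.0068 W/m².

ΔF = 1.01 W/m²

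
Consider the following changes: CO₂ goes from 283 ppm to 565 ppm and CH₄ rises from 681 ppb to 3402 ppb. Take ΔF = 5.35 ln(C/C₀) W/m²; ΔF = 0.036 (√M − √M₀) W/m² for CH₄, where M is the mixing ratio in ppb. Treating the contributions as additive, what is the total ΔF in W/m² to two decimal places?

CO₂: 5.35 × ln(565/283) = 5.35 × ln(1.99647) = 5.35 × 0.69138 = 3.6989 W/m².
CH₄: 0.036 × (√3402 − √681) = 0.036 × (58.3267 − 26.0960) = 0.036 × 32.2307 = 1.1603 W/m².
Total ΔF = 3.6989 + 1.1603 = 4.8592 W/m².

ΔF = 4.86 W/m²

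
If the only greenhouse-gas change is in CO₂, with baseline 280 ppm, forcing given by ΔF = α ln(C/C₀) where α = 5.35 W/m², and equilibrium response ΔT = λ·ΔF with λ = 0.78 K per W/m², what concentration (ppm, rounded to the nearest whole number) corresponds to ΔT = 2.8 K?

C ≈ 548 ppm

Required forcing: ΔF = ΔT/λ = 2.8/0.78 = 3.5897 W/m².
Then ln(C/280) = ΔF/5.35 = 3.5897/5.35 = 0.67097.
So C = 280 × e^0.67097 = 280 × 1.95613 = 547.72 ppm.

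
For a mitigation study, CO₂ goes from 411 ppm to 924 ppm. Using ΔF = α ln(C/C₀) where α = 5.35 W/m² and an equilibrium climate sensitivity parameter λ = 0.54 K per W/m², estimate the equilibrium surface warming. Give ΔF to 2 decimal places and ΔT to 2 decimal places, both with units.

ΔF = 4.33 W/m²; ΔT = 2.34 K

CO₂: 5.35 × ln(924/411) = 5.35 × ln(2.24818) = 5.35 × 0.81012 = 4.3341 W/m².
ΔT = λ ΔF = 0.54 × 4.33 = 2.3382 K.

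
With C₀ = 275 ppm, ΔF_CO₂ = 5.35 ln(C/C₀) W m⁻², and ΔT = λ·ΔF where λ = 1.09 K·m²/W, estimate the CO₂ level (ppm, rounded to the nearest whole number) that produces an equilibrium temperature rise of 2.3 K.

Required forcing: ΔF = ΔT/λ = 2.3/1.09 = 2.1101 W/m².
Then ln(C/275) = ΔF/5.35 = 2.1101/5.35 = 0.39441.
So C = 275 × e^0.39441 = 275 × 1.48351 = 407.97 ppm.

C ≈ 408 ppm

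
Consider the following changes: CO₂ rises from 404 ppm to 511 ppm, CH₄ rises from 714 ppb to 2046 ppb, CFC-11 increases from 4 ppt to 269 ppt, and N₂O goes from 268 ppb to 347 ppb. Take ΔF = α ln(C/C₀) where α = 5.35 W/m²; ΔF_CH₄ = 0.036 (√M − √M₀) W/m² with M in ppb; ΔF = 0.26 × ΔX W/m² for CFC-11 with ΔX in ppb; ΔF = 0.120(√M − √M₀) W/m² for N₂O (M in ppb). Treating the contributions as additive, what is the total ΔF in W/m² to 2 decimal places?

CO₂: 5.35 × ln(511/404) = 5.35 × ln(1.26485) = 5.35 × 0.23495 = 1.2570 W/m².
CH₄: 0.036 × (√2046 − √714) = 0.036 × (45.2327 − 26.7208) = 0.036 × 18.5119 = 0.6664 W/m².
CFC-11: Δ = 269 − 4 = 265 ppt = 0.265 ppb; ΔF = 0.26 × 0.265 = 0.0689 W/m².
N₂O: 0.120 × (√347 − √268) = 0.120 × (18.6279 − 16.3707) = 0.120 × 2.2572 = 0.2709 W/m².
Total ΔF = 1.2570 + 0.6664 + 0.0689 + 0.2709 = 2.2632 W/m².

ΔF = 2.26 W/m²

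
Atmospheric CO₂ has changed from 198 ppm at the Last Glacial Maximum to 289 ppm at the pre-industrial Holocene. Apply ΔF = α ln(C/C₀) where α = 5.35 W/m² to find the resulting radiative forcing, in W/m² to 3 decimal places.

ΔF = 2.023 W/m²

CO₂ absorption bands are partially saturated, so forcing scales with the logarithm of the concentration ratio.
CO₂: 5.35 × ln(289/198) = 5.35 × ln(1.45960) = 5.35 × 0.37816 = 2.0232 W/m².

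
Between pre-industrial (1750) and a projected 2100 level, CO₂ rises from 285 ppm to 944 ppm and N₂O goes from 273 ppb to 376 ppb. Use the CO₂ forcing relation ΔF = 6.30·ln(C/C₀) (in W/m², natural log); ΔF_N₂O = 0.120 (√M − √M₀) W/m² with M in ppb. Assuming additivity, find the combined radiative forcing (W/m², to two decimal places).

ΔF = 7.89 W/m²

CO₂: 6.30 × ln(944/285) = 6.30 × ln(3.31228) = 6.30 × 1.19764 = 7.5451 W/m².
N₂O: 0.120 × (√376 − √273) = 0.120 × (19.3907 − 16.5227) = 0.120 × 2.8680 = 0.3442 W/m².
Total ΔF = 7.5451 + 0.3442 = 7.8893 W/m².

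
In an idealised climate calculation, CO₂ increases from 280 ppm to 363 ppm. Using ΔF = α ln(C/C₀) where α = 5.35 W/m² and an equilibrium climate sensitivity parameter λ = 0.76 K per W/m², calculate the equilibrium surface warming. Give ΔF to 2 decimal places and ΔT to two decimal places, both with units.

ΔF = 1.39 W/m²; ΔT = 1.06 K

CO₂: 5.35 × ln(363/280) = 5.35 × ln(1.29643) = 5.35 × 0.25961 = 1.3889 W/m².
ΔT = λ ΔF = 0.76 × 1.39 = 1.0564 K.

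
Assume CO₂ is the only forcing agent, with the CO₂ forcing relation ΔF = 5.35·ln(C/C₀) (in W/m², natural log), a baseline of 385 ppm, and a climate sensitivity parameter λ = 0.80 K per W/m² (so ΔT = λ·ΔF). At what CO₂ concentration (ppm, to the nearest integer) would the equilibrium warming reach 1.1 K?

Required forcing: ΔF = ΔT/λ = 1.1/0.80 = 1.3750 W/m².
Then ln(C/385) = ΔF/5.35 = 1.3750/5.35 = 0.25701.
So C = 385 × e^0.25701 = 385 × 1.29306 = 497.83 ppm.

C ≈ 498 ppm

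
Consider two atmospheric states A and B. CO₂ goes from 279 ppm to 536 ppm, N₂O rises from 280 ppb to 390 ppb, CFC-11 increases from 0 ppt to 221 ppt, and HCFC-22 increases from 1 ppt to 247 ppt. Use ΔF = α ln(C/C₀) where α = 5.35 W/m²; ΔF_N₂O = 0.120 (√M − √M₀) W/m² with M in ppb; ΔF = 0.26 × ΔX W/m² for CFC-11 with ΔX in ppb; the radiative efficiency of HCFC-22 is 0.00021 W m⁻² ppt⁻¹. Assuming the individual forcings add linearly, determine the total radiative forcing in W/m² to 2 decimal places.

ΔF = 3.96 W/m²

CO₂: 5.35 × ln(536/279) = 5.35 × ln(1.92115) = 5.35 × 0.65292 = 3.4931 W/m².
N₂O: 0.120 × (√390 − √280) = 0.120 × (19.7484 − 16.7332) = 0.120 × 3.0152 = 0.3618 W/m².
CFC-11: Δ = 221 − 0 = 221 ppt = 0.221 ppb; ΔF = 0.26 × 0.221 = 0.0575 W/m².
HCFC-22: ΔF = 0.00021 × (247 − 1) = 0.00021 × 246 = 0.0517 W/m².
Total ΔF = 3.4931 + 0.3618 + 0.0575 + 0.0517 = 3.9641 W/m².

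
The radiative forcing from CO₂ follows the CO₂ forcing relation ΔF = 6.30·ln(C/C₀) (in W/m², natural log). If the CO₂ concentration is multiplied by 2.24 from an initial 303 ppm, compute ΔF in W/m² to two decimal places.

ΔF = 5.08 W/m²

ΔF = 6.30 × ln(2.24) = 6.30 × 0.80648 = 5.0808 W/m².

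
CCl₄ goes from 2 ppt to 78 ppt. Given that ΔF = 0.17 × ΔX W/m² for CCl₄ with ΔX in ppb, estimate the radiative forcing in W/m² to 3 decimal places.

ΔF = 0.013 W/m²

CCl₄: Δ = 78 − 2 = 76 ppt = 0.076 ppb; ΔF = 0.17 × 0.076 = 0.0129 W/m².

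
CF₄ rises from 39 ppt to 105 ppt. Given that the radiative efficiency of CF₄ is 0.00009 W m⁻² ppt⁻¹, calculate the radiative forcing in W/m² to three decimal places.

ΔF = 0.006 W/m²

CF₄: ΔF = 0.00009 × (105 − 39) = 0.00009 × 66 = 0.0059 W/m².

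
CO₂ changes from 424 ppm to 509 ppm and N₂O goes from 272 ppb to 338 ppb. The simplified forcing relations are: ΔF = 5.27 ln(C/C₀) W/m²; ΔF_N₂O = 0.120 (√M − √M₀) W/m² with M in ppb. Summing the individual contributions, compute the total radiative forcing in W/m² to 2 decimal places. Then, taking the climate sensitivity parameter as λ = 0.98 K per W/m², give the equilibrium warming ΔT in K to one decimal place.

CO₂: 5.27 × ln(509/424) = 5.27 × ln(1.20047) = 5.27 × 0.18271 = 0.9629 W/m².
N₂O: 0.120 × (√338 − √272) = 0.120 × (18.3848 − 16.4924) = 0.120 × 1.8924 = 0.2271 W/m².
Total ΔF = 0.9629 + 0.2271 = 1.1900 W/m².
ΔT = λ ΔF = 0.98 × 1.19 = 1.1662 K.

ΔF = 1.19 W/m²; ΔT = 1.2 K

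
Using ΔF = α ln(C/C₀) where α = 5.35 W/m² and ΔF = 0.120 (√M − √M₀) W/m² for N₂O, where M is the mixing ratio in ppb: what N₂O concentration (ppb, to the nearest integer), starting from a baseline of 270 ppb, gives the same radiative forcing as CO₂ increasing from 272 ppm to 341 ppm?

CO₂ forcing: 5.35 × ln(341/272) = 5.35 × 0.226080 = 1.20953 W/m².
Set 0.120(√M − √270) = 1.20953: √M = 1.20953/0.120 + √270 = 10.0794 + 16.4317 = 26.5111.
M = (26.5111)² = 702.84 ppb.

M ≈ 703 ppb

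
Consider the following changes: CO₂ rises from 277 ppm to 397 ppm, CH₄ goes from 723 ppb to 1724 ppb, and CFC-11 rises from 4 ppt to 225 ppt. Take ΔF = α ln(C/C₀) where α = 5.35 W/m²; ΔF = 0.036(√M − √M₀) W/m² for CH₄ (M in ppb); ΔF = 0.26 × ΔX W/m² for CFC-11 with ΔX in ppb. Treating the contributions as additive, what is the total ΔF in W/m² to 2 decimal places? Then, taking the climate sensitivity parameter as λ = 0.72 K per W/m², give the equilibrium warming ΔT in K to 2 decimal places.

CO₂: 5.35 × ln(397/277) = 5.35 × ln(1.43321) = 5.35 × 0.35992 = 1.9256 W/m².
CH₄: 0.036 × (√1724 − √723) = 0.036 × (41.5211 − 26.8887) = 0.036 × 14.6324 = 0.5268 W/m².
CFC-11: Δ = 225 − 4 = 221 ppt = 0.221 ppb; ΔF = 0.26 × 0.221 = 0.0575 W/m².
Total ΔF = 1.9256 + 0.5268 + 0.0575 = 2.5099 W/m².
ΔT = λ ΔF = 0.72 × 2.51 = 1.8072 K.

ΔF = 2.51 W/m²; ΔT = 1.81 K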